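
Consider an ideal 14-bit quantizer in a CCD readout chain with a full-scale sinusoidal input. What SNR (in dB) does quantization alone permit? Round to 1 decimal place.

86.0 dB

6.02(14) + 1.76 = 84.28 + 1.76 = 86.04 dB.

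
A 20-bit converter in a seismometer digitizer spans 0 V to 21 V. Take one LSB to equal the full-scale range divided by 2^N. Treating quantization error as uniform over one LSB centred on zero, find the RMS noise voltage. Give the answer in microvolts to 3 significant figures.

5.78 µV

Full-scale range = 21 V.
LSB = 21 V ÷ 2^20 = 21/1048576 V = 20.027 µV.
V_rms = LSB/√12 = 20.027 µV / √12 = 5.78 µV.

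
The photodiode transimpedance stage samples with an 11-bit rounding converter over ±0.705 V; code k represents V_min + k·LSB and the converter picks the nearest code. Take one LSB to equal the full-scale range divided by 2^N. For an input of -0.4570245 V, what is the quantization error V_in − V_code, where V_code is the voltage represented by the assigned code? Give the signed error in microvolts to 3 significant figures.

Full-scale range = 0.705 V − (-0.705 V) = 1.41 V. LSB = 1.41 V / 2^11 ≈ 0.6885 mV.
Position in LSBs: (-0.4570245 − (-0.705)) × 2048/1.41 = 360.1800; rounding gives k = 360.
V_code = V_min + k × range/2^11 = -0.705 + 360 × 1.41/2048 = -0.4571484375 V.
e = -0.4570245 − (-0.4571484375) = +124 µV.

+124 µV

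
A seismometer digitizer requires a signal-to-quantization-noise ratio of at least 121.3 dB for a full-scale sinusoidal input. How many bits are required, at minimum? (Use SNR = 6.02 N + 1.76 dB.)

20 bits

Required N = ⌈(121.3 − 1.76)/6.02⌉ = ⌈19.857⌉ = 20.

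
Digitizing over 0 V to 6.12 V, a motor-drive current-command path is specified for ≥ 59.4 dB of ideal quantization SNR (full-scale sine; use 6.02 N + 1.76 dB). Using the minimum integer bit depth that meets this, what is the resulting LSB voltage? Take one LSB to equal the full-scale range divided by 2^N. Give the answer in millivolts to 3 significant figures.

Range is 6.12 V.
6.02 N + 1.76 ≥ 59.4 gives N ≥ 9.575, so the minimum integer is 10.
LSB = 6.12 V / 2^10 = 5.98 mV.

5.98 mV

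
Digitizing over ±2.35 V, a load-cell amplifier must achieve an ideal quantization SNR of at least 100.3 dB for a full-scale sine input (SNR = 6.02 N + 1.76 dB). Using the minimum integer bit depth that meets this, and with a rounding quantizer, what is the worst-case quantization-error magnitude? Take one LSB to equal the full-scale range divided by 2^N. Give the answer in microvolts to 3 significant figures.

17.9 µV

Span: 2.35 V − (-2.35 V) = 4.7 V.
N ≥ (100.3 − 1.76)/6.02 = 16.369 → N_min = 17.
LSB = 4.7 V / 2^17 = 35.858 µV.
|e|_max = LSB/2 = 17.9 µV.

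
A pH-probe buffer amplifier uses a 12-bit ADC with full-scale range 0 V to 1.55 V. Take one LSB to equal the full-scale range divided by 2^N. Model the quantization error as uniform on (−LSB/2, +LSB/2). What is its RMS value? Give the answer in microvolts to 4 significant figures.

109.2 µV

Full-scale range = 1.55 V.
LSB = 1.55 V / 2^12 = 378.418 µV.
RMS of a uniform error over width LSB is LSB/√12 = 109.2 µV.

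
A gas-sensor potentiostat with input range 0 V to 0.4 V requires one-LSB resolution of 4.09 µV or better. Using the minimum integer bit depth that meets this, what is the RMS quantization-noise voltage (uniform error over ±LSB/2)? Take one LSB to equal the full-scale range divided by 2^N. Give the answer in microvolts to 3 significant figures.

0.881 µV

Full-scale range = 0.4 V.
Required number of levels: 0.4/4.09 µV = 97800; smallest N with 2^N ≥ that is 17.
LSB = 0.4 V ÷ 2^17 = 0.4/131072 V = 3.0518 µV.
σ_q = LSB/√12 = 3.0518 µV/3.4641 = 0.881 µV.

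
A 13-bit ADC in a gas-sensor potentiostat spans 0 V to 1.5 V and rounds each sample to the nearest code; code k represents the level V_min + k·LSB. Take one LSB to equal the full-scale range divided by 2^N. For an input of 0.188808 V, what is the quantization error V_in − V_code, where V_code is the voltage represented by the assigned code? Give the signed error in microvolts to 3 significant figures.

Full-scale range = 1.5 V. LSB = 1.5 V / 2^13 ≈ 183.1 µV.
(V_in − V_min)/LSB = (0.188808 − (0)) × 8192/1.5 = 1031.1434 → nearest code k = 1031.
V_code = 0 + (1031/8192) × 1.5 = 0.1887817383 V.
Error = V_in − V_code = 0.188808 − (0.1887817383) = +26.3 µV.

+26.3 µV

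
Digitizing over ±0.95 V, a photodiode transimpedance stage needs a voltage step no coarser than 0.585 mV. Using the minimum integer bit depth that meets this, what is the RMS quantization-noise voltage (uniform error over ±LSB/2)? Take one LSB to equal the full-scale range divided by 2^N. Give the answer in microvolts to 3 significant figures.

134 µV

Range = 0.95 − (-0.95) = 1.9 V.
Required number of levels: 1.9/0.585 mV = 3247.9; smallest N with 2^N ≥ that is 12.
Step size = 1.9/4096 V = 463.87 µV.
σ_q = LSB/√12 = 463.87 µV/3.4641 = 134 µV.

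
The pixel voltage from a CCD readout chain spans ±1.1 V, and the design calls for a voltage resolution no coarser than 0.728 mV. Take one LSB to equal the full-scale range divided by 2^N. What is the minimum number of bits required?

12 bits

Span: 1.1 V − (-1.1 V) = 2.2 V.
Need 2^N ≥ 2.2 V / 0.728 mV = 3022 → N_min = 12.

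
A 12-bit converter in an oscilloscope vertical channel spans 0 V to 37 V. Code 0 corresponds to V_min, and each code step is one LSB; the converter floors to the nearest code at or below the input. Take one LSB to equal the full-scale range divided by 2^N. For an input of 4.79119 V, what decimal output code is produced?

Full-scale range = 37 V. LSB = 37 V / 2^12 ≈ 9.033 mV.
(V_in − V_min) × 2^12/range = (4.79119 − (0)) × 4096/37 = 530.398.
Floor → code = 530.

530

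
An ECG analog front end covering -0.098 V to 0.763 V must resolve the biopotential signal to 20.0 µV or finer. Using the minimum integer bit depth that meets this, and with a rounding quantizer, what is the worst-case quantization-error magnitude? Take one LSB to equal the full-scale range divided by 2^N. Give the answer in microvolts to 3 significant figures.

6.57 µV

Range = 0.763 − (-0.098) = 0.861 V.
Levels needed ≥ 0.861/20.0 µV = 43050. 2^16 = 65536 suffices, so N_min = 16.
LSB = 0.861 V ÷ 2^16 = 0.861/65536 V = 13.138 µV.
Half an LSB is 6.57 µV.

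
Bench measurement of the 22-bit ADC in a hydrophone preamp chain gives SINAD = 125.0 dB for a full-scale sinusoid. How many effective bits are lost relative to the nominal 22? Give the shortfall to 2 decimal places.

1.53 bits

Effective bits = (125.0 − 1.76)/6.02 = 20.4718.
Shortfall = 22 − 20.4718 = 1.5282 bits.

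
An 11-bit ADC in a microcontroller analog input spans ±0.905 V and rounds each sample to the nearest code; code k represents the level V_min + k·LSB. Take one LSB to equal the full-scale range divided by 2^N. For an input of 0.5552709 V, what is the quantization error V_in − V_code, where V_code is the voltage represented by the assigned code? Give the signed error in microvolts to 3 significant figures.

+251 µV

Span: 0.905 V − (-0.905 V) = 1.81 V. LSB = 1.81 V / 2^11 ≈ 0.8838 mV.
(0.5552709 − (-0.905)) / LSB = 1.4602709 × 2048/1.81 = 1652.2844. Nearest integer: k = 1652.
V_code = -0.905 + (1652/2048) × 1.81 = 0.5550195313 V.
V_in − V_code = 0.5552709 − (0.5550195313) = +251 µV.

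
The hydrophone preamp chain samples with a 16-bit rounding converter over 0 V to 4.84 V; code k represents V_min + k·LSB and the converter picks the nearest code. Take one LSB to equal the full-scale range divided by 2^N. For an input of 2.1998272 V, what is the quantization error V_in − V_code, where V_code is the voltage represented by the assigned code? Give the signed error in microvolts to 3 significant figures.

V_FS = 4.84 V. LSB = 4.84 V / 2^16 ≈ 73.85 µV.
(2.1998272 − (0)) / LSB = 2.1998272 × 65536/4.84 = 29786.7511. Nearest integer: k = 29787.
Reconstructed level: 0 + 29787 × 4.84/65536 V = 2.1998455811 V.
Error = V_in − V_code = 2.1998272 − (2.1998455811) = −18.4 µV.

−18.4 µV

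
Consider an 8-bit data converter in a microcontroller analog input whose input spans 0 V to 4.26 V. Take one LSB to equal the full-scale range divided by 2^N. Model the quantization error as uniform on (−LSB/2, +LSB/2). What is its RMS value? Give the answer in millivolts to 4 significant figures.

Range is 4.26 V.
LSB = 4.26 V / 2^8 = 16.6406 mV.
RMS of a uniform error over width LSB is LSB/√12 = 4.804 mV.

4.804 mV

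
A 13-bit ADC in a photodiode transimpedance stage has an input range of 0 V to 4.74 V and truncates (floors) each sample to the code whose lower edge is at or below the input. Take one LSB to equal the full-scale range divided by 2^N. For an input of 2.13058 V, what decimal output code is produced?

3682

Range is 4.74 V. LSB = 4.74 V / 2^13 ≈ 0.5786 mV.
V_in − V_min = 2.13058 − (0) = 2.13058 V.
Divide by LSB: 2.13058 × 8192/4.74 = 3682.2176.
Truncating gives code 3682.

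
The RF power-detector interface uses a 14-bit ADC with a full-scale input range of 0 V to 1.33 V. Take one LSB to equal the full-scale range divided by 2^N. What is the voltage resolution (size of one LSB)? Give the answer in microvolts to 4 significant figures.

Span = 1.33 V.
2^14 = 16384 levels.
Step size = 1.33/16384 V = 81.18 µV.

81.18 µV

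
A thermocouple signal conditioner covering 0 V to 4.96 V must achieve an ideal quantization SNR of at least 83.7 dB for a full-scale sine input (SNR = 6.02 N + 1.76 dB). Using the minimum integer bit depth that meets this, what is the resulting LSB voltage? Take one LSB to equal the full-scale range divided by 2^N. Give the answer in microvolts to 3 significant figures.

Span = 4.96 V.
Solving 6.02 N ≥ 83.7 − 1.76: N ≥ 13.611. Round up → N = 14.
Step size = 4.96/16384 V = 303 µV.

303 µV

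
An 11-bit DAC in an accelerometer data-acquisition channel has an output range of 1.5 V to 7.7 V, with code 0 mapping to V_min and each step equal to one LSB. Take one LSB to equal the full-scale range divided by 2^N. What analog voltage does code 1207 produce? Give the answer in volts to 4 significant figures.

Span: 7.7 V − (1.5 V) = 6.2 V. LSB = 6.2 V / 2^11.
V_out = V_min + code × LSB = 1.5 V + 1207 × 6.2 V / 2048
      = 1.5 + 3.65400 = 5.15400 V.

5.154 V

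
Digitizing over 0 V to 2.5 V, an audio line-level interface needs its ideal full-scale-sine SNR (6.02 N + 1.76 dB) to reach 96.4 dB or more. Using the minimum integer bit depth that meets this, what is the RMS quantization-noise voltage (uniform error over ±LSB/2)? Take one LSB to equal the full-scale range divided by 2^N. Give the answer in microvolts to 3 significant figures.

11.0 µV

V_FS = 2.5 V.
6.02 N + 1.76 ≥ 96.4 gives N ≥ 15.721, so the minimum integer is 16.
One LSB is 2.5 V / 65536 = 38.147 µV.
V_rms = LSB/√12 = 11.0 µV.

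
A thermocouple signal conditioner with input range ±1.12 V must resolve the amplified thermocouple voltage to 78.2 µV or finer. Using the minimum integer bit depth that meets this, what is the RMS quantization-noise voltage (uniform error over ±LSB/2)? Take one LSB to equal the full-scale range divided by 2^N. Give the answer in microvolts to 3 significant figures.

Full-scale range = 1.12 V − (-1.12 V) = 2.24 V.
Required number of levels: 2.24/78.2 µV = 28645; smallest N with 2^N ≥ that is 15.
LSB = 2.24 V ÷ 2^15 = 2.24/32768 V = 68.359 µV.
RMS noise = LSB/√12 = 19.7 µV.

19.7 µV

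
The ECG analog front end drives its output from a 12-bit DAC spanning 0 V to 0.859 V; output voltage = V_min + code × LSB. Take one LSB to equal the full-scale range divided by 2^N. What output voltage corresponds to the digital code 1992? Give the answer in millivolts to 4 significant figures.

V_FS = 0.859 V. LSB = 0.859 V / 2^12.
V_out = 0 + 1992 × (0.859/4096) V
      = 0 V + 0.417756 V = 0.417756 V.

417.8 mV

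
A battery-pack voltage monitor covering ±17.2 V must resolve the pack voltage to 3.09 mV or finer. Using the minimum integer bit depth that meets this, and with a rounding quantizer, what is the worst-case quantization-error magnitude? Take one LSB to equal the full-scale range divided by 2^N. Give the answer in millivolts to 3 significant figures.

Span: 17.2 V − (-17.2 V) = 34.4 V.
34.4 V / 3.09 mV = 11130. Since 2^13 = 8192 and 2^14 = 16384, N = 14.
Step size = 34.4/16384 V = 2.0996 mV.
Half an LSB is 1.05 mV.

1.05 mV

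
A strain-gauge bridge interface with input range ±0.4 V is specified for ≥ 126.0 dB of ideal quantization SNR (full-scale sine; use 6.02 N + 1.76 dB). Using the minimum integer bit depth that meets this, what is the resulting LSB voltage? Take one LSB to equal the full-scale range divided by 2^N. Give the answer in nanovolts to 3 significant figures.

381 nV

Span: 0.4 V − (-0.4 V) = 0.8 V.
N ≥ (126.0 − 1.76)/6.02 = 20.638 → N_min = 21.
LSB = 0.8 V / 2^21 = 381 nV.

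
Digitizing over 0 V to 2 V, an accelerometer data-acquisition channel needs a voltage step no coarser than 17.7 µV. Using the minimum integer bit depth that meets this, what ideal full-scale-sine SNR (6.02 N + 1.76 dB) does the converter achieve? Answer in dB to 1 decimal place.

104.1 dB

V_FS = 2 V.
Need 2^N ≥ 2 V / 17.7 µV = 113000 → N_min = 17.
Ideal SNR at N = 17: 6.02·17 + 1.76 = 104.1 dB.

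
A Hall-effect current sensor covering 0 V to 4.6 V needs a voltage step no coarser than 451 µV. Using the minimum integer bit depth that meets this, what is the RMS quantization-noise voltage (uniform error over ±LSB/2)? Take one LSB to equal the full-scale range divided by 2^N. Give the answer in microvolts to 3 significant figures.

Span = 4.6 V.
Levels needed ≥ 4.6/451 µV = 10200. 2^14 = 16384 suffices, so N_min = 14.
LSB = 4.6 V / 2^14 = 280.76 µV.
RMS noise = LSB/√12 = 81.0 µV.

81.0 µV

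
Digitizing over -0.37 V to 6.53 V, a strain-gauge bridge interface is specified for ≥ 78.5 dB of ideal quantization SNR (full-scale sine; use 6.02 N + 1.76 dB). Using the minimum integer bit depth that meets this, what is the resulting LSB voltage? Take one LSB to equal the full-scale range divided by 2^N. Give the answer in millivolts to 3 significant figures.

Full-scale range = 6.53 V − (-0.37 V) = 6.9 V.
Solving 6.02 N ≥ 78.5 − 1.76: N ≥ 12.748. Round up → N = 13.
Step size = 6.9/8192 V = 0.842 mV.

0.842 mV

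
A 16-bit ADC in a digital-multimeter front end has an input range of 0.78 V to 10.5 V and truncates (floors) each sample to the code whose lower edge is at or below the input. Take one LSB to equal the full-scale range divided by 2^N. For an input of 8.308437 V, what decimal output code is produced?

50759

Range = 10.5 − (0.78) = 9.72 V. LSB = 9.72 V / 2^16 ≈ 148.3 µV.
code = ⌊(V_in − V_min)/LSB⌋ = ⌊(V_in − V_min) × 2^16 / range⌋
     = ⌊(8.308437 − (0.78)) × 65536 / 9.72⌋ = ⌊7.528437 × 65536/9.72⌋
     = ⌊50759.634⌋ = 50759.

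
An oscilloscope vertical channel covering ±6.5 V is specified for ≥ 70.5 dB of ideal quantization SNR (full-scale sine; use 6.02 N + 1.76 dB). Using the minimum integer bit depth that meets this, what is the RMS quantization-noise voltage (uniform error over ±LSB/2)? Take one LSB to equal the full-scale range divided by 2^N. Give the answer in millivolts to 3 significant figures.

0.916 mV

Range = 6.5 − (-6.5) = 13 V.
N ≥ (70.5 − 1.76)/6.02 = 11.419 → N_min = 12.
One LSB is 13 V / 4096 = 3.1738 mV.
RMS noise = LSB/√12 = 0.916 mV.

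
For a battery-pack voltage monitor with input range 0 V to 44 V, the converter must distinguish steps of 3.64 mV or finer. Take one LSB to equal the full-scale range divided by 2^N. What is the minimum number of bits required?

Span = 44 V.
Need 2^N ≥ 44 V / 3.64 mV = 12090 → N_min = 14.

14 bits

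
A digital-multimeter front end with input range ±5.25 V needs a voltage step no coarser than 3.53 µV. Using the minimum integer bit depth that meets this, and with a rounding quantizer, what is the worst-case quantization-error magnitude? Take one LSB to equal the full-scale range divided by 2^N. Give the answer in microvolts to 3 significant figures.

Range = 5.25 − (-5.25) = 10.5 V.
Required number of levels: 10.5/3.53 µV = 2.9745e6; smallest N with 2^N ≥ that is 22.
LSB = 10.5 V / 2^22 = 2.5034 µV.
|e|_max = LSB/2 = 1.25 µV.

1.25 µV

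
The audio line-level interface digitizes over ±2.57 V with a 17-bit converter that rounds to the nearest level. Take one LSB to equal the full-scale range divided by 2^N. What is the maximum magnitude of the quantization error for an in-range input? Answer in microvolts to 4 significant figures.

Full-scale range = 2.57 V − (-2.57 V) = 5.14 V.
Step size = 5.14/131072 V = 39.2151 µV.
A rounding quantizer has |error| ≤ LSB/2 = 19.61 µV.

19.61 µV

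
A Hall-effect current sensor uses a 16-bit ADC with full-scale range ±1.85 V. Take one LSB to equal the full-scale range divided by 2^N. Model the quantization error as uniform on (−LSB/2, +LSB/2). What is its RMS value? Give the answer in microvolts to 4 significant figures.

16.30 µV

Span: 1.85 V − (-1.85 V) = 3.7 V.
One LSB is 3.7 V / 65536 = 56.4575 µV.
σ_q = LSB/√12 = 56.4575 µV/3.4641 = 16.30 µV.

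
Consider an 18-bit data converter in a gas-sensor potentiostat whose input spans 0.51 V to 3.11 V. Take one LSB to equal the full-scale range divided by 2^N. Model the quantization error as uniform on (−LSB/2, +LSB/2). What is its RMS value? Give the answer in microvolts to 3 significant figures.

Span: 3.11 V − (0.51 V) = 2.6 V.
One LSB is 2.6 V / 262144 = 9.9182 µV.
V_rms = LSB/√12 = 9.9182 µV / √12 = 2.86 µV.

2.86 µV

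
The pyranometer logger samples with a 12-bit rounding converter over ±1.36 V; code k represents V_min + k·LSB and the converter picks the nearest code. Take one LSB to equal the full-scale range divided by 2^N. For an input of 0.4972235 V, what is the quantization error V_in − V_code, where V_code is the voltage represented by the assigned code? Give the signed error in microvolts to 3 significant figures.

−159 µV

The full-scale span is 1.36 − (-1.36) = 2.72 V. LSB = 2.72 V / 2^12 ≈ 0.6641 mV.
(0.4972235 − (-1.36)) / LSB = 1.8572235 × 4096/2.72 = 2796.7601. Nearest integer: k = 2797.
V_code = -1.36 + (2797/4096) × 2.72 = 0.4973828125 V.
Error = V_in − V_code = 0.4972235 − (0.4973828125) = −159 µV.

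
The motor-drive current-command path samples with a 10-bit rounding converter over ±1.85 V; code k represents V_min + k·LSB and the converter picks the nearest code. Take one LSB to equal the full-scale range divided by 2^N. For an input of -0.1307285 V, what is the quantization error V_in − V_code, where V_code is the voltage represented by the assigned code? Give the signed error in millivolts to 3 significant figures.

−0.650 mV

Full-scale range = 1.85 V − (-1.85 V) = 3.7 V. LSB = 3.7 V / 2^10 ≈ 3.613 mV.
Position in LSBs: (-0.1307285 − (-1.85)) × 1024/3.7 = 475.8200; rounding gives k = 476.
V_code = -1.85 + (476/1024) × 3.7 = -0.1300781250 V.
e = -0.1307285 − (-0.1300781250) = −0.650 mV.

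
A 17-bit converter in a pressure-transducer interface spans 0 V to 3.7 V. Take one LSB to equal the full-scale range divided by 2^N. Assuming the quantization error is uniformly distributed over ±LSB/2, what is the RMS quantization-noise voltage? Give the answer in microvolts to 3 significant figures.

8.15 µV

Full-scale range = 3.7 V.
LSB = 3.7 V ÷ 2^17 = 3.7/131072 V = 28.229 µV.
σ_q = LSB/√12 = 28.229 µV/3.4641 = 8.15 µV.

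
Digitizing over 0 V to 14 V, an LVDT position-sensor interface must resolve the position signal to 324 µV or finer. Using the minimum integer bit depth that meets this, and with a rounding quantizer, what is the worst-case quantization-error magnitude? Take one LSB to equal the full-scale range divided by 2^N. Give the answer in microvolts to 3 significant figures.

107 µV

Span = 14 V.
14 V / 324 µV = 43210. Since 2^15 = 32768 and 2^16 = 65536, N = 16.
One LSB is 14 V / 65536 = 213.62 µV.
Max error for round-to-nearest is LSB/2 = 107 µV.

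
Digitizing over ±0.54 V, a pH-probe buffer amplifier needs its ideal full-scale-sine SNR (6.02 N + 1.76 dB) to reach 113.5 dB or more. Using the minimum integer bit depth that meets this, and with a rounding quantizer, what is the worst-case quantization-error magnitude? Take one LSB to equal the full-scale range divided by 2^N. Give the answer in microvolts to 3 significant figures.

1.03 µV

Range = 0.54 − (-0.54) = 1.08 V.
6.02 N + 1.76 ≥ 113.5 gives N ≥ 18.561, so the minimum integer is 19.
One LSB is 1.08 V / 524288 = 2.0599 µV.
Half an LSB is 1.03 µV.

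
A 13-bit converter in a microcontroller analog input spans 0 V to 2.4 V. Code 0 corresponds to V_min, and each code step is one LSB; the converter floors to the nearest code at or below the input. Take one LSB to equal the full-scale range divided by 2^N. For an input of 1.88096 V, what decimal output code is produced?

6420

Range is 2.4 V. LSB = 2.4 V / 2^13 ≈ 293.0 µV.
V_in − V_min = 1.88096 − (0) = 1.88096 V.
Divide by LSB: 1.88096 × 8192/2.4 = 6420.3435.
Truncating gives code 6420.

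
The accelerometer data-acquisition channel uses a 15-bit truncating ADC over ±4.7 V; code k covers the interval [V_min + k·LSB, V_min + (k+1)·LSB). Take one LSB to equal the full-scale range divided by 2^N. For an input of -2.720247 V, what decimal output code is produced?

6901

Full-scale range = 4.7 V − (-4.7 V) = 9.4 V. LSB = 9.4 V / 2^15 ≈ 286.9 µV.
V_in − V_min = -2.720247 − (-4.7) = 1.979753 V.
Divide by LSB: 1.979753 × 32768/9.4 = 6901.3347.
Truncating gives code 6901.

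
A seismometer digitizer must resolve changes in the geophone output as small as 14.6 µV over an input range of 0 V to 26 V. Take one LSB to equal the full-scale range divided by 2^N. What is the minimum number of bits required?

21 bits

Span = 26 V.
Levels needed ≥ 26/14.6 µV = 1.781e6. 2^21 = 2097152 suffices, so N_min = 21.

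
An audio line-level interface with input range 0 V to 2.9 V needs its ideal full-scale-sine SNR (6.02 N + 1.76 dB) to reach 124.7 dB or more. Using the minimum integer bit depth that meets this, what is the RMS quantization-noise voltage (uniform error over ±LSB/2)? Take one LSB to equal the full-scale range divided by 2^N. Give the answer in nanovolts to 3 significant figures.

399 nV

Range is 2.9 V.
Required N = ⌈(124.7 − 1.76)/6.02⌉ = ⌈20.422⌉ = 21.
One LSB is 2.9 V / 2097152 = 1.3828 µV.
σ_q = LSB/√12 = 1.3828 µV/3.4641 = 399 nV.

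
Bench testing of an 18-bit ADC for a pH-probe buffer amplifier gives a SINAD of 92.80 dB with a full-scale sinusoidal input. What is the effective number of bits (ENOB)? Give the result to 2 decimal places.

15.12 bits

ENOB = (SINAD − 1.76) / 6.02 = (92.80 − 1.76) / 6.02 = 91.04 / 6.02 = 15.1229.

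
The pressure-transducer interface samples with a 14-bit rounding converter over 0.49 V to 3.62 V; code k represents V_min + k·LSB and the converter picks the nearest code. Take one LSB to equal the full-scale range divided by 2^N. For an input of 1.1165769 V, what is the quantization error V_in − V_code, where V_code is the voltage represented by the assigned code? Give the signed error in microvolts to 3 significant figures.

The full-scale span is 3.62 − (0.49) = 3.13 V. LSB = 3.13 V / 2^14 ≈ 191.0 µV.
(V_in − V_min)/LSB = (1.1165769 − (0.49)) × 16384/3.13 = 3279.8198 → nearest code k = 3280.
V_code = V_min + k × range/2^14 = 0.49 + 3280 × 3.13/16384 = 1.1166113281 V.
Error = V_in − V_code = 1.1165769 − (1.1166113281) = −34.4 µV.

−34.4 µV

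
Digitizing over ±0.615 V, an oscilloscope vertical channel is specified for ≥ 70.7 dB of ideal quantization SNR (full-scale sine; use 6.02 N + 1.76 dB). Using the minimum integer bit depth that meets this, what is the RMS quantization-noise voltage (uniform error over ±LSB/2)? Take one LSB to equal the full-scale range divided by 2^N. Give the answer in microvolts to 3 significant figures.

The full-scale span is 0.615 − (-0.615) = 1.23 V.
N ≥ (70.7 − 1.76)/6.02 = 11.452 → N_min = 12.
Step size = 1.23/4096 V = 300.29 µV.
σ_q = LSB/√12 = 300.29 µV/3.4641 = 86.7 µV.

86.7 µV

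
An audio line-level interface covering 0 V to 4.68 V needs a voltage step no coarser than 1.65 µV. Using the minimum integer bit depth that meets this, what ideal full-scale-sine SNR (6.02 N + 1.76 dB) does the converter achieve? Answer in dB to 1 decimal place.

V_FS = 4.68 V.
4.68 V / 1.65 µV = 2.836e6. Since 2^21 = 2097152 and 2^22 = 4194304, N = 22.
Ideal SNR at N = 22: 6.02·22 + 1.76 = 134.2 dB.

134.2 dB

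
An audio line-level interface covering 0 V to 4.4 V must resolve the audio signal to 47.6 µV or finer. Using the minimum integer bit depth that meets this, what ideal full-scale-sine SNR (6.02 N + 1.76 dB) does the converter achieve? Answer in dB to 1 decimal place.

104.1 dB

Span = 4.4 V.
Levels needed ≥ 4.4/47.6 µV = 92440. 2^17 = 131072 suffices, so N_min = 17.
6.02(17) + 1.76 = 104.10 dB.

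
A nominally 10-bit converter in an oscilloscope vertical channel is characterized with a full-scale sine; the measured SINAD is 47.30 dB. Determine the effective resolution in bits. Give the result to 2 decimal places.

7.56 bits

ENOB = (47.30 − 1.76)/6.02 = 7.5648 bits.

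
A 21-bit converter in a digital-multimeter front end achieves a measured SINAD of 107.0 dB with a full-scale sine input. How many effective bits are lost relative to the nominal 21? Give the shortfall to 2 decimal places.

Effective bits = (107.0 − 1.76)/6.02 = 17.4817.
21 − 17.4817 = 3.52 bits below nominal.

3.52 bits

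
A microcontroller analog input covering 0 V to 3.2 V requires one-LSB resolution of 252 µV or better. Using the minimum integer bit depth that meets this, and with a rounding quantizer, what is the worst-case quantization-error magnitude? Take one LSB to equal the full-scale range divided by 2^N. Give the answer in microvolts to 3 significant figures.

97.7 µV

Span = 3.2 V.
Levels needed ≥ 3.2/252 µV = 12700. 2^14 = 16384 suffices, so N_min = 14.
LSB = 3.2 V ÷ 2^14 = 3.2/16384 V = 195.31 µV.
|e|_max = LSB/2 = 97.7 µV.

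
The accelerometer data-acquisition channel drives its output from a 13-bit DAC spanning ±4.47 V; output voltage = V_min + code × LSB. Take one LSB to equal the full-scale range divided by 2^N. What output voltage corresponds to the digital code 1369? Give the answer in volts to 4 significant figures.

The full-scale span is 4.47 − (-4.47) = 8.94 V. LSB = 8.94 V / 2^13.
V_out = -4.47 + 1369 × (8.94/8192) V
      = -4.47 + 1.49400 = -2.97600 V.

-2.976 V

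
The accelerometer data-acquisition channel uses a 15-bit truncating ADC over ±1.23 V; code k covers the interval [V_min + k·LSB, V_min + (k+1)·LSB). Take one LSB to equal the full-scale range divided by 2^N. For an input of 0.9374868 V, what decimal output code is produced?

28871

Range = 1.23 − (-1.23) = 2.46 V. LSB = 2.46 V / 2^15 ≈ 75.07 µV.
code = ⌊(V_in − V_min)/LSB⌋ = ⌊(V_in − V_min) × 2^15 / range⌋
     = ⌊(0.9374868 − (-1.23)) × 32768 / 2.46⌋ = ⌊2.1674868 × 32768/2.46⌋
     = ⌊28871.629⌋ = 28871.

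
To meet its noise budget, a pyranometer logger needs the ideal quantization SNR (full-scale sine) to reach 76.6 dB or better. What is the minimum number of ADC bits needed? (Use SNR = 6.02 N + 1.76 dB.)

13 bits

N ≥ (76.6 − 1.76)/6.02 = 12.432 → N_min = 13.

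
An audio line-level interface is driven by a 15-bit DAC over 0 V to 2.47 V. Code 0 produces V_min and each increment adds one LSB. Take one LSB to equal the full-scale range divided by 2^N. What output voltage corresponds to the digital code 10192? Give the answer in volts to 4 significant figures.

0.7683 V

Span = 2.47 V. LSB = 2.47 V / 2^15.
V_out = V_min + code × LSB = 0 V + 10192 × 2.47 V / 32768
      = 0 V + 0.768257 V = 0.768257 V.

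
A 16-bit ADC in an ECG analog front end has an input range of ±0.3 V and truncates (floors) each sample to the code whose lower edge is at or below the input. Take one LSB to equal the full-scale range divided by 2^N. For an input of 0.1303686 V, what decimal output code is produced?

Span: 0.3 V − (-0.3 V) = 0.6 V. LSB = 0.6 V / 2^16 ≈ 9.155 µV.
code = ⌊(V_in − V_min)/LSB⌋ = ⌊(V_in − V_min) × 2^16 / range⌋
     = ⌊(0.1303686 − (-0.3)) × 65536 / 0.6⌋ = ⌊0.4303686 × 65536/0.6⌋
     = ⌊47007.728⌋ = 47007.

47007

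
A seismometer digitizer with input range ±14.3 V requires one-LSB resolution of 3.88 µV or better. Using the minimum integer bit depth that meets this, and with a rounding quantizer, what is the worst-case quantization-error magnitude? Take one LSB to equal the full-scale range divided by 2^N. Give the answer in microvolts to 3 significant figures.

Range = 14.3 − (-14.3) = 28.6 V.
Need 2^N ≥ 28.6 V / 3.88 µV = 7.371e6 → N_min = 23.
Step size = 28.6/8388608 V = 3.4094 µV.
Max error for round-to-nearest is LSB/2 = 1.70 µV.

1.70 µV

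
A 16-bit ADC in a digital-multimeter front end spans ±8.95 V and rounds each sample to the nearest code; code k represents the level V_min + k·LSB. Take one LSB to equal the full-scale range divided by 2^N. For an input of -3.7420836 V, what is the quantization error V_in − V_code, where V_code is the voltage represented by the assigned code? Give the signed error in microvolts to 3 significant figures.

+102 µV

Range = 8.95 − (-8.95) = 17.9 V. LSB = 17.9 V / 2^16 ≈ 273.1 µV.
(V_in − V_min)/LSB = (-3.7420836 − (-8.95)) × 65536/17.9 = 19067.3748 → nearest code k = 19067.
V_code = -8.95 + (19067/65536) × 17.9 = -3.7421859741 V.
Error = V_in − V_code = -3.7420836 − (-3.7421859741) = +102 µV.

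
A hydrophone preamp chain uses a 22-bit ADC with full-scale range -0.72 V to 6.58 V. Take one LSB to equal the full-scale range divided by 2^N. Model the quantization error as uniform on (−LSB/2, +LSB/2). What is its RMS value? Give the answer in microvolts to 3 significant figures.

Full-scale range = 6.58 V − (-0.72 V) = 7.3 V.
LSB = 7.3 V ÷ 2^22 = 7.3/4194304 V = 1.7405 µV.
RMS of a uniform error over width LSB is LSB/√12 = 0.502 µV.

0.502 µV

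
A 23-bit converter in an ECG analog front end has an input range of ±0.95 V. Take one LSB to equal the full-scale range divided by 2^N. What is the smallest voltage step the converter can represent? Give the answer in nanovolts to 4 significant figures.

226.5 nV

Full-scale range = 0.95 V − (-0.95 V) = 1.9 V.
2^23 = 8388608 levels.
LSB = 1.9 V / 2^23 = 226.5 nV.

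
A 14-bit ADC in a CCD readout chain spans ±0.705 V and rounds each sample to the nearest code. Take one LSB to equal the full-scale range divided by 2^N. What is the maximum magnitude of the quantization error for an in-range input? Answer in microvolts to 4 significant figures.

Span: 0.705 V − (-0.705 V) = 1.41 V.
One LSB is 1.41 V / 16384 = 86.0596 µV.
A rounding quantizer has |error| ≤ LSB/2 = 43.03 µV.

43.03 µV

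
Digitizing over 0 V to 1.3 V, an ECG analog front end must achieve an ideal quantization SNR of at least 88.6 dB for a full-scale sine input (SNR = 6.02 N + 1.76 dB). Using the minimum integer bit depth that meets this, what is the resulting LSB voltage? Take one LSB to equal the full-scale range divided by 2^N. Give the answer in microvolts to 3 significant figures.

39.7 µV

V_FS = 1.3 V.
N ≥ (88.6 − 1.76)/6.02 = 14.425 → N_min = 15.
LSB = 1.3 V / 2^15 = 39.7 µV.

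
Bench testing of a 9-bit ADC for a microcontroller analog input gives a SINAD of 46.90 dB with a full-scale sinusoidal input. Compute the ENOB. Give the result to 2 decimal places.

7.50 bits

ENOB = (SINAD − 1.76) / 6.02 = (46.90 − 1.76) / 6.02 = 45.14 / 6.02 = 7.4983.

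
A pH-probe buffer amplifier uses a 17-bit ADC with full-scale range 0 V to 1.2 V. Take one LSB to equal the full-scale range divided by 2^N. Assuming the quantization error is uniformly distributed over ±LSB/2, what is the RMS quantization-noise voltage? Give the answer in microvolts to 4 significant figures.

2.643 µV

Full-scale range = 1.2 V.
LSB = 1.2 V / 2^17 = 9.15527 µV.
RMS of a uniform error over width LSB is LSB/√12 = 2.643 µV.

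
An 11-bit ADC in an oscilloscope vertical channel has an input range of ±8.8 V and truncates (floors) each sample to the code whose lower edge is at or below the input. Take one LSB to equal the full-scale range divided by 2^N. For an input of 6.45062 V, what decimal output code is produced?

1774

Span: 8.8 V − (-8.8 V) = 17.6 V. LSB = 17.6 V / 2^11 ≈ 8.594 mV.
V_in − V_min = 6.45062 − (-8.8) = 15.25062 V.
Divide by LSB: 15.25062 × 2048/17.6 = 1774.6176.
Truncating gives code 1774.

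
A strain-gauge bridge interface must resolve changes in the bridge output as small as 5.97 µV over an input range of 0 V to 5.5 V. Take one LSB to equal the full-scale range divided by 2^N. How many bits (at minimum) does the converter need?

20 bits

Range is 5.5 V.
Required number of levels: 5.5/5.97 µV = 921270; smallest N with 2^N ≥ that is 20.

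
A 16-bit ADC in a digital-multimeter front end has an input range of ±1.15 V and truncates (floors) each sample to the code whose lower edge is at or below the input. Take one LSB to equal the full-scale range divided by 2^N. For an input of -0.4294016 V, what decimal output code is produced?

Full-scale range = 1.15 V − (-1.15 V) = 2.3 V. LSB = 2.3 V / 2^16 ≈ 35.10 µV.
code = ⌊(V_in − V_min)/LSB⌋ = ⌊(V_in − V_min) × 2^16 / range⌋
     = ⌊(-0.4294016 − (-1.15)) × 65536 / 2.3⌋ = ⌊0.7205984 × 65536/2.3⌋
     = ⌊20532.668⌋ = 20532.

20532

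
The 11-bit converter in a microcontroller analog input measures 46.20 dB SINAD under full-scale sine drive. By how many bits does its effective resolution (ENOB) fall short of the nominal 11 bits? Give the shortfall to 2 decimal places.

N_eff = (46.20 − 1.76)/6.02 = 7.3821 bits.
11 − 7.3821 = 3.62 bits below nominal.

3.62 bits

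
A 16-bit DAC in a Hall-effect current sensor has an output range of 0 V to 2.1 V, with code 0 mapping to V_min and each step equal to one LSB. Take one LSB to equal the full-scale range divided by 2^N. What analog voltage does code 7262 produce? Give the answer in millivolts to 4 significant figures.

Range is 2.1 V. LSB = 2.1 V / 2^16.
V_out = V_min + code × LSB = 0 V + 7262 × 2.1 V / 65536
      = 0 V + 0.232700 V = 0.232700 V.

232.7 mV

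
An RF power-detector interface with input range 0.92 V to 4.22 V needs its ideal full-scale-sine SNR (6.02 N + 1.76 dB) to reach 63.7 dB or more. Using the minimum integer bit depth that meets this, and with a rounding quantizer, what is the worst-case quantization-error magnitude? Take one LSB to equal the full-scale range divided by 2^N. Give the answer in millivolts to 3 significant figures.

0.806 mV

Span: 4.22 V − (0.92 V) = 3.3 V.
N ≥ (63.7 − 1.76)/6.02 = 10.289 → N_min = 11.
LSB = 3.3 V ÷ 2^11 = 3.3/2048 V = 1.6113 mV.
Max error for round-to-nearest is LSB/2 = 0.806 mV.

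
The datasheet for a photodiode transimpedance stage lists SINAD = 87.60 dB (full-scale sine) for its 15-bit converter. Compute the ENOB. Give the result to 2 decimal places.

14.26 bits

ENOB = (SINAD − 1.76) / 6.02 = (87.60 − 1.76) / 6.02 = 85.84 / 6.02 = 14.2591.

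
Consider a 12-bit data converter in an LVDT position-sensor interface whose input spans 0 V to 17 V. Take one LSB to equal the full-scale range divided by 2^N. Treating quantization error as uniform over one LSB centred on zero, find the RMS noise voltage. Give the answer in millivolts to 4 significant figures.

1.198 mV

V_FS = 17 V.
LSB = 17 V ÷ 2^12 = 17/4096 V = 4.15039 mV.
RMS of a uniform error over width LSB is LSB/√12 = 1.198 mV.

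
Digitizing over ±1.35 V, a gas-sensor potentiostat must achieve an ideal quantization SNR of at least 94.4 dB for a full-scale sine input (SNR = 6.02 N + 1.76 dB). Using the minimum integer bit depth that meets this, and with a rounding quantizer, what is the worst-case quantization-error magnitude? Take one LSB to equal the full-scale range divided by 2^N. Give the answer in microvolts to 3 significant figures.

20.6 µV

Full-scale range = 1.35 V − (-1.35 V) = 2.7 V.
Required N = ⌈(94.4 − 1.76)/6.02⌉ = ⌈15.389⌉ = 16.
LSB = 2.7 V ÷ 2^16 = 2.7/65536 V = 41.199 µV.
Max error for round-to-nearest is LSB/2 = 20.6 µV.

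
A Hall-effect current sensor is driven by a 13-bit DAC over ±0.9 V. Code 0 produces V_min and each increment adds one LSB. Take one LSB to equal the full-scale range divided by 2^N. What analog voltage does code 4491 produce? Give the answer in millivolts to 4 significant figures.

The full-scale span is 0.9 − (-0.9) = 1.8 V. LSB = 1.8 V / 2^13.
Output = V_min + (4491/8192) × range = -0.9 + 0.548218 × 1.8 V
      = -0.9 + 0.986792 = 0.0867920 V.

86.79 mV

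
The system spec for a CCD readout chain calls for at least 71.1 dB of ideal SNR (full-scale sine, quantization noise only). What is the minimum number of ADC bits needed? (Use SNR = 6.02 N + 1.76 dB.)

Solving 6.02 N ≥ 71.1 − 1.76: N ≥ 11.518. Round up → N = 12.

12 bits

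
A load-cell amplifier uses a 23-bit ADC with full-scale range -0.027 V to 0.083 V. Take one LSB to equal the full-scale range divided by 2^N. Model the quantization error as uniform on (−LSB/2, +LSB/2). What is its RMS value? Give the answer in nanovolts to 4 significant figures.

3.785 nV

The full-scale span is 0.083 − (-0.027) = 0.11 V.
LSB = 0.11 V ÷ 2^23 = 0.11/8388608 V = 13.1130 nV.
RMS of a uniform error over width LSB is LSB/√12 = 3.785 nV.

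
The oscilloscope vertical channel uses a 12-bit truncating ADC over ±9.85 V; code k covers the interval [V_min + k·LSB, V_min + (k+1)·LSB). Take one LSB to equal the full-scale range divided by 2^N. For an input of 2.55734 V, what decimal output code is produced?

Span: 9.85 V − (-9.85 V) = 19.7 V. LSB = 19.7 V / 2^12 ≈ 4.810 mV.
V_in − V_min = 2.55734 − (-9.85) = 12.40734 V.
Divide by LSB: 12.40734 × 4096/19.7 = 2579.7190.
Truncating gives code 2579.

2579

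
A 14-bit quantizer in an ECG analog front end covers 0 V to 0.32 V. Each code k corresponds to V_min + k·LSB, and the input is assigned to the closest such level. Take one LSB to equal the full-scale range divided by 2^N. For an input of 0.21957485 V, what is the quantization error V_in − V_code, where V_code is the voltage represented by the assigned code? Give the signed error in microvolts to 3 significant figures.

Span = 0.32 V. LSB = 0.32 V / 2^14 ≈ 19.53 µV.
Position in LSBs: (0.21957485 − (0)) × 16384/0.32 = 11242.2323; rounding gives k = 11242.
Reconstructed level: 0 + 11242 × 0.32/16384 V = 0.21957031250 V.
Error = V_in − V_code = 0.21957485 − (0.21957031250) = +4.54 µV.

+4.54 µV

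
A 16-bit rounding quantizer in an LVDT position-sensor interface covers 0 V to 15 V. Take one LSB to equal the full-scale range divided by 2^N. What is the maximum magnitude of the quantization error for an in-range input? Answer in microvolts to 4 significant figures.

114.4 µV

Full-scale range = 15 V.
One LSB is 15 V / 65536 = 228.882 µV.
|e|_max = LSB/2 = 114.4 µV.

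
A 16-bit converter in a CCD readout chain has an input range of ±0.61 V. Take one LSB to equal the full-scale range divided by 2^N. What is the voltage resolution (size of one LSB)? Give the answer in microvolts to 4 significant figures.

Full-scale range = 0.61 V − (-0.61 V) = 1.22 V.
Number of codes = 2^16 = 65536.
One LSB is 1.22 V / 65536 = 18.62 µV.

18.62 µV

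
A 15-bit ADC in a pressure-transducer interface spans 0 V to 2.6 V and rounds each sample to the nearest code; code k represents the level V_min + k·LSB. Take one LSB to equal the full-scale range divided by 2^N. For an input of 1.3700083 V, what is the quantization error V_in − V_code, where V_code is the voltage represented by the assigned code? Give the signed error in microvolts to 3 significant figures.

Span = 2.6 V. LSB = 2.6 V / 2^15 ≈ 79.35 µV.
(V_in − V_min)/LSB = (1.3700083 − (0)) × 32768/2.6 = 17266.3200 → nearest code k = 17266.
V_code = 0 + (17266/32768) × 2.6 = 1.3699829102 V.
Error = V_in − V_code = 1.3700083 − (1.3699829102) = +25.4 µV.

+25.4 µV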